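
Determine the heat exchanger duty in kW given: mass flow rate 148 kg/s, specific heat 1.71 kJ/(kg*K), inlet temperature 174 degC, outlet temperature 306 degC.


Q = m_dot * cp * delta_T
delta_T = 306 - 174 = 132 K
Q = 148 * 1.71 * 132
= 253.08 * 132
= 33406.56 kW

33406.56 kW


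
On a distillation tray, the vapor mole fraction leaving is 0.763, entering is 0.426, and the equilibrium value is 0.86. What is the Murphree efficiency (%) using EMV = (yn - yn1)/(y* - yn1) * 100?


Murphree vapor efficiency: EMV = (y_n - y_(n-1)) / (y*_n - y_(n-1)) * 100
EMV = (0.763 - 0.426) / (0.86 - 0.426) * 100 = 0.337 / 0.434 * 100 = 77.65

77.65 %


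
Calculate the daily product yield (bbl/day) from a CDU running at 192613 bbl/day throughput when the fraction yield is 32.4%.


Crude throughput = 192613 bbl/day
Fraction yield = 32.4%
yield = throughput * fraction / 100
yield = 192613 * 32.4 / 100 = 62406.612

62406.612 bbl/day


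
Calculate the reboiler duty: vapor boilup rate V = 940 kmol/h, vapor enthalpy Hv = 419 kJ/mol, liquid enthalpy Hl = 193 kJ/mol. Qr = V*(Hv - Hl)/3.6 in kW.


Qr = 940 * (419 - 193) / 3.6 = 940 * 226 / 3.6 = 59010

59010 kW


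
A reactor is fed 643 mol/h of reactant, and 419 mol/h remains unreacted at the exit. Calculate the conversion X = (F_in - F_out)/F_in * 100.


X = (F_in - F_out) / F_in * 100
Moles reacted = 643 - 419 = 224
X = 224 / 643 * 100
= 0.3484 * 100
= 34.84 %

34.84 %


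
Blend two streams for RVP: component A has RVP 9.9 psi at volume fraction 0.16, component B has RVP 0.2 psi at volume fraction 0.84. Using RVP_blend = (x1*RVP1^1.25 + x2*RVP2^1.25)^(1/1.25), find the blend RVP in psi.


Chevron index: RVP_blend = (sum xi*RVPi^1.25)^(1/1.25)
RVP^1.25 terms: 0.16 * 9.9^1.25 + 0.84 * 0.2^1.25 = 2.92207
RVP_blend = 2.92207^(1/1.25) = 2.358

2.358 psi


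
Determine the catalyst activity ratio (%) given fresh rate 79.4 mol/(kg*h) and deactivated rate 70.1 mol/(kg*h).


Activity (%) = (rate_used / rate_fresh) * 100
rate_used = 70.1, rate_fresh = 79.4
= (70.1 / 79.4) * 100
= 0.8829 * 100 = 88.29

88.29 %


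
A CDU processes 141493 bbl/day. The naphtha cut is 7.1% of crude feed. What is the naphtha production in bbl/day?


Crude throughput = 141493 bbl/day
Fraction yield = 7.1%
yield = throughput * fraction / 100
yield = 141493 * 7.1 / 100 = 10046.003

10046.003 bbl/day


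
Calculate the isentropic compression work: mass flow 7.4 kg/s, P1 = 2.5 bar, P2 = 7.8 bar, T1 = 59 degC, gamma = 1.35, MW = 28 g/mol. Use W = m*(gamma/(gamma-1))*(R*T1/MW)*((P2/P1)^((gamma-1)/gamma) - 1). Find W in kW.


Isentropic work: W = m*(gamma/(gamma-1))*(R*T1/MW)*((P2/P1)^((gamma-1)/gamma) - 1)
T1 = 59 + 273.15 = 332.15 K
Pressure ratio = 7.8 / 2.5 = 3.12
Exponent = (1.35 - 1)/1.35 = 0.259259
(P2/P1)^exp - 1 = 3.12^0.259259 - 1 = 0.343118
W = 7.4 * 1.35 / 0.35 * 8.314 * 332.15 / 28 * 0.343118 = 965.9

965.9 kW


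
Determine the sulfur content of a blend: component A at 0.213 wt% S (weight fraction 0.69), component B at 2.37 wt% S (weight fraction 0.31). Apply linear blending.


Linear sulfur blending: S_blend = x1*S1 + x2*S2
Contribution 1: 0.69 * 0.213 = 0.14697 wt%
Contribution 2: 0.31 * 2.37 = 0.7347 wt%
S_blend = 0.14697 + 0.7347 = 0.88167

0.88167 wt%


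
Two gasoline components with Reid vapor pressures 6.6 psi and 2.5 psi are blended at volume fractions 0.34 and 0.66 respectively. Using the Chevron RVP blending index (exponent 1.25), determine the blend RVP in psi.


Chevron index: RVP_blend = (sum xi*RVPi^1.25)^(1/1.25)
RVP^1.25 terms: 0.34 * 6.6^1.25 + 0.66 * 2.5^1.25 = 5.6715
RVP_blend = 5.6715^(1/1.25) = 4.008

4.008 psi


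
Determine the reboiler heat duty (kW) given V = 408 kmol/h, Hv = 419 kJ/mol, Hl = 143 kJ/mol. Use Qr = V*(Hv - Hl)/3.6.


Qr = 408 * (419 - 143) / 3.6 = 408 * 276 / 3.6 = 31280

31280 kW


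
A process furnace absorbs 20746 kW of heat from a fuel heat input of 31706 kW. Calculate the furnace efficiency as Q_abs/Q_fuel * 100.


Furnace efficiency = Q_absorbed / Q_fuel * 100
= 20746 / 31706 * 100 = 65.43

65.43 %


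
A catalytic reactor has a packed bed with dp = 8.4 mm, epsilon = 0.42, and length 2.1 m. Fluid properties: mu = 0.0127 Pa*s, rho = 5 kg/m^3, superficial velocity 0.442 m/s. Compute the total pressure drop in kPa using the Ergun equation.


dp = 8.4 mm = 0.0084 m
Viscous term = 150*0.0127*0.442*(1-0.42)^2 / (0.0084^2*0.42^3) = 54183.5
Inertial term = 1.75*5*0.442^2*(1-0.42) / (0.0084*0.42^3) = 1593.14
dP/L = 54183.5 + 1593.14 = 55776.6 Pa/m
dP = 55776.6 * 2.1 / 1000 = 117.1 kPa

117.1 kPa


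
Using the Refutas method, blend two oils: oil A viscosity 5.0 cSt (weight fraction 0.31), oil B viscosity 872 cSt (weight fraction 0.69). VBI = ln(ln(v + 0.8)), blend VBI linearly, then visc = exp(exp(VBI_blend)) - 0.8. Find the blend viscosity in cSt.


Refutas method: VBN_i = 14.534*ln(ln(visc_i + 0.8)) + 10.975, blended linearly by mass fraction; since VBN is linear in VBI_i = ln(ln(visc_i + 0.8)) and the fractions sum to 1, blend VBI directly: visc = exp(exp(VBI_blend)) - 0.8
VBI_1 = ln(ln(5.0 + 0.8)) = 0.564096
VBI_2 = ln(ln(872 + 0.8)) = 1.91275
VBI_blend = 0.31 * 0.564096 + 0.69 * 1.91275 = 1.49467
visc_blend = exp(exp(1.49467)) - 0.8 = 85.50

85.50 cSt


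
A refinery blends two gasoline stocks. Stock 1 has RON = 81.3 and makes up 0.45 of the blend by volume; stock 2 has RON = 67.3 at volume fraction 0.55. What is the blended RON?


Linear blending: RON_blend = sum(vi * RONi)
Contribution 1: 0.45 * 81.3 = 36.585
Contribution 2: 0.55 * 67.3 = 37.015
RON_blend = 36.585 + 37.015 = 73.6

73.6


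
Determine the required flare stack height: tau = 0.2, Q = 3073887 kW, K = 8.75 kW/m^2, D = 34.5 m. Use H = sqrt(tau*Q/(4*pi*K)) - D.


tau*Q/(4*pi*K) = 0.2 * 3073887 / (4 * pi * 8.75) = 5591.13
sqrt(5591.13) = 74.7739
H = 74.7739 - 34.5 = 40.27

40.27 m


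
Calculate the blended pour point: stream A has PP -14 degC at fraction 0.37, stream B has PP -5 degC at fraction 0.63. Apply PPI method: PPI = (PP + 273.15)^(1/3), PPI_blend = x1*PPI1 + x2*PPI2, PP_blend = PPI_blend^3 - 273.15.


PPI_1 = (-14 + 273.15)^(1/3) = 6.375541
PPI_2 = (-5 + 273.15)^(1/3) = 6.448508
PPI_blend = 0.37 * 6.375541 + 0.63 * 6.448508 = 6.42151
PP_blend = 6.42151^3 - 273.15 = 264.796 - 273.15 = -8.35

-8.35 degC


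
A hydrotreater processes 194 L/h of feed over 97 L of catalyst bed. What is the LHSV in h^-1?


LHSV = volumetric feed rate / catalyst volume
= 194 L/h / 97 L
= 2.000 h^-1

2.000 h^-1


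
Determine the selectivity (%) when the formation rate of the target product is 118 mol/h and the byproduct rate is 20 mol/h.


Selectivity = desired / (desired + undesired) * 100
Total products = 118 + 20 = 138 mol/h
S = 118 / 138 * 100
= 0.8551 * 100
= 85.51 %

85.51 %


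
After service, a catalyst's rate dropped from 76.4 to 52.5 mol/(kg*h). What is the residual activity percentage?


Activity (%) = (rate_used / rate_fresh) * 100
rate_used = 52.5, rate_fresh = 76.4
= (52.5 / 76.4) * 100
= 0.6872 * 100 = 68.72

68.72 %


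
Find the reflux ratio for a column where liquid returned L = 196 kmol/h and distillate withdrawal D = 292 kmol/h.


Reflux ratio definition: R = L / D (liquid returned / distillate withdrawn)
L = 196 kmol/h, D = 292 kmol/h
R = 196 / 292 = 0.6712

0.6712


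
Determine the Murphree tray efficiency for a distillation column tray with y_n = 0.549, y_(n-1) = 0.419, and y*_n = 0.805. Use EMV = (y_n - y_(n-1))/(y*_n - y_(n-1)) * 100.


Murphree vapor efficiency: EMV = (y_n - y_(n-1)) / (y*_n - y_(n-1)) * 100
EMV = (0.549 - 0.419) / (0.805 - 0.419) * 100 = 0.13 / 0.386 * 100 = 33.68

33.68 %


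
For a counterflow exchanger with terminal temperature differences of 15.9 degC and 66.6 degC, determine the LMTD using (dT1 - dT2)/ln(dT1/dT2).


LMTD = (dT1 - dT2) / ln(dT1/dT2)
= (15.9 - 66.6) / ln(15.9 / 66.6) = -50.7 / -1.43239 = 35.40

35.40 degC


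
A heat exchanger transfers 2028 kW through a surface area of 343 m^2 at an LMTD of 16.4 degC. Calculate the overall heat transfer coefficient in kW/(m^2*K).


From Q = U*A*LMTD, U = Q / (A * LMTD)
U = 2028 / (343 * 16.4) = 2028 / 5625.2 = 0.3605

0.3605 kW/(m^2*K)


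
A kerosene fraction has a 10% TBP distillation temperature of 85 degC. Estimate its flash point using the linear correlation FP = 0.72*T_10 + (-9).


FP = 0.72 * 85 + (-9) = 52.2

52.2 degC


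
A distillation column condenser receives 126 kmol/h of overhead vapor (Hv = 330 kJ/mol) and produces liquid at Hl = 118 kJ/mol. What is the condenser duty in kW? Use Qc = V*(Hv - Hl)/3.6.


Qc = 126 * (330 - 118) / 3.6 = 126 * 212 / 3.6 = 7420

7420 kW


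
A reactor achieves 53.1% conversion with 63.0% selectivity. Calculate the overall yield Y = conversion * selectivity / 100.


Overall yield = conversion (%) * selectivity (%) / 100
Conversion = 53.1%, Selectivity = 63.0%
Y = 53.1 * 63.0 / 100
= 33.453 %

33.453 %


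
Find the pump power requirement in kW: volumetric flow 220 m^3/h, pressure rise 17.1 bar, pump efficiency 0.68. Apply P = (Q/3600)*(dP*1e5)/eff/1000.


Q = 220 / 3600 = 0.0611111 m^3/s
P = 0.0611111 * (17.1 * 1e5) / 0.68 / 1000 = 153.7

153.7 kW


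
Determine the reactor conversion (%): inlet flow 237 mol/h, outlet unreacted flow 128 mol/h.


X = (F_in - F_out) / F_in * 100
Moles reacted = 237 - 128 = 109
X = 109 / 237 * 100
= 0.4599 * 100
= 45.99 %

45.99 %


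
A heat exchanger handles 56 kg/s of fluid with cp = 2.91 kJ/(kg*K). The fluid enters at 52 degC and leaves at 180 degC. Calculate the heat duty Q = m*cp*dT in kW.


Q = m_dot * cp * delta_T
delta_T = 180 - 52 = 128 K
Q = 56 * 2.91 * 128
= 162.96 * 128
= 20858.88 kW

20858.88 kW


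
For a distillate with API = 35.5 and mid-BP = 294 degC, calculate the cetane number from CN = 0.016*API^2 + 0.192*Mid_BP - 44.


CN = 0.016 * 35.5^2 + 0.192 * 294 - 44
CN = 20.164 + 56.448 - 44 = 32.612

32.612


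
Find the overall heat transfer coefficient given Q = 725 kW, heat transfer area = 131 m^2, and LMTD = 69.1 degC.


From Q = U*A*LMTD, U = Q / (A * LMTD)
U = 725 / (131 * 69.1) = 725 / 9052.1 = 0.08009

0.08009 kW/(m^2*K)


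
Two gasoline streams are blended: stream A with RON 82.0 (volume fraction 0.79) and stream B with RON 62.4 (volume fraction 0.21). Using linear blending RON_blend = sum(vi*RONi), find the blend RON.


Linear blending: RON_blend = sum(vi * RONi)
Contribution 1: 0.79 * 82.0 = 64.78
Contribution 2: 0.21 * 62.4 = 13.104
RON_blend = 64.78 + 13.104 = 77.884

77.884


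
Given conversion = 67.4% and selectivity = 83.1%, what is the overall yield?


Overall yield = conversion (%) * selectivity (%) / 100
Conversion = 67.4%, Selectivity = 83.1%
Y = 67.4 * 83.1 / 100
= 56.0094 %

56.0094 %


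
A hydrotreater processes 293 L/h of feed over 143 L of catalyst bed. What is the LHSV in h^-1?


LHSV = volumetric feed rate / catalyst volume
= 293 L/h / 143 L
= 2.049 h^-1

2.049 h^-1


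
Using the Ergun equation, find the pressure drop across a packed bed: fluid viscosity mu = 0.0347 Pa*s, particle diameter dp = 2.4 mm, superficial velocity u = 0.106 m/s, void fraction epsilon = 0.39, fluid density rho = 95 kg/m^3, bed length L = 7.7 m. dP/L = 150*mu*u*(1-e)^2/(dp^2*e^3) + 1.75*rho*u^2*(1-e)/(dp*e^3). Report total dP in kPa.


dp = 2.4 mm = 0.0024 m
Viscous term = 150*0.0347*0.106*(1-0.39)^2 / (0.0024^2*0.39^3) = 600855
Inertial term = 1.75*95*0.106^2*(1-0.39) / (0.0024*0.39^3) = 8003.84
dP/L = 600855 + 8003.84 = 608859 Pa/m
dP = 608859 * 7.7 / 1000 = 4688 kPa

4688 kPa


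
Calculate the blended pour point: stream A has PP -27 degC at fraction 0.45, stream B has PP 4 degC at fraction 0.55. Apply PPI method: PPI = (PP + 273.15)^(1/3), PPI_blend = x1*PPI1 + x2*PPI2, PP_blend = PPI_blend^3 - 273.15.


PPI_1 = (-27 + 273.15)^(1/3) = 6.2671
PPI_2 = (4 + 273.15)^(1/3) = 6.51986
PPI_blend = 0.45 * 6.2671 + 0.55 * 6.51986 = 6.406118
PP_blend = 6.406118^3 - 273.15 = 262.8965 - 273.15 = -10.25

-10.25 degC


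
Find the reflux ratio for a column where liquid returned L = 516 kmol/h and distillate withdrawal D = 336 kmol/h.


Reflux ratio definition: R = L / D (liquid returned / distillate withdrawn)
L = 516 kmol/h, D = 336 kmol/h
R = 516 / 336 = 1.536

1.536


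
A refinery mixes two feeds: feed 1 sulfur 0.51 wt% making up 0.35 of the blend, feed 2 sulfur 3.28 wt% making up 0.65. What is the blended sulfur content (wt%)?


Linear sulfur blending: S_blend = x1*S1 + x2*S2
Contribution 1: 0.35 * 0.51 = 0.1785 wt%
Contribution 2: 0.65 * 3.28 = 2.132 wt%
S_blend = 0.1785 + 2.132 = 2.3105

2.3105 wt%


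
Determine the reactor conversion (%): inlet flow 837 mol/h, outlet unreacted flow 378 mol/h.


X = (F_in - F_out) / F_in * 100
Moles reacted = 837 - 378 = 459
X = 459 / 837 * 100
= 0.5484 * 100
= 54.84 %

54.84 %


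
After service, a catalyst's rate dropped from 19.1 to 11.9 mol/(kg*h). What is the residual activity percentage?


Activity (%) = (rate_used / rate_fresh) * 100
rate_used = 11.9, rate_fresh = 19.1
= (11.9 / 19.1) * 100
= 0.6230 * 100 = 62.30

62.30 %


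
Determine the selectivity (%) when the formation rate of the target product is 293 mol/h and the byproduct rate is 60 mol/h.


Selectivity = desired / (desired + undesired) * 100
Total products = 293 + 60 = 353 mol/h
S = 293 / 353 * 100
= 0.8300 * 100
= 83.00 %

83.00 %


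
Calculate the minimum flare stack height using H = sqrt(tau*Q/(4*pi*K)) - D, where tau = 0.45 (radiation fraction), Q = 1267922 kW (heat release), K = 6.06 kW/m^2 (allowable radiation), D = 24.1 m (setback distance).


tau*Q/(4*pi*K) = 0.45 * 1267922 / (4 * pi * 6.06) = 7492.43
sqrt(7492.43) = 86.5588
H = 86.5588 - 24.1 = 62.46

62.46 m


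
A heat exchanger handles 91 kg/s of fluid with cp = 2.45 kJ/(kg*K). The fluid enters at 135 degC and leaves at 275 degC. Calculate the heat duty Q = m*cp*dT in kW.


Q = m_dot * cp * delta_T
delta_T = 275 - 135 = 140 K
Q = 91 * 2.45 * 140
= 222.95 * 140
= 31213 kW

31213 kW


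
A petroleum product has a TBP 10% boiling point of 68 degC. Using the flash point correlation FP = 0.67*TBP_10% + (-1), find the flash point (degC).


FP = 0.67 * 68 + (-1) = 44.56

44.56 degC


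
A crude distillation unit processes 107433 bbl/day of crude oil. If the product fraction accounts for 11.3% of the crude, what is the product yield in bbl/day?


Crude throughput = 107433 bbl/day
Fraction yield = 11.3%
yield = throughput * fraction / 100
yield = 107433 * 11.3 / 100 = 12139.929

12139.929 bbl/day


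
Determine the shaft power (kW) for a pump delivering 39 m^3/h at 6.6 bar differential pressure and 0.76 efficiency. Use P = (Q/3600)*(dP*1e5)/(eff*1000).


Q = 39 / 3600 = 0.0108333 m^3/s
P = 0.0108333 * (6.6 * 1e5) / 0.76 / 1000 = 9.408

9.408 kW


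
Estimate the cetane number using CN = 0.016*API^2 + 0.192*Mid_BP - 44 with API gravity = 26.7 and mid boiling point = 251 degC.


CN = 0.016 * 26.7^2 + 0.192 * 251 - 44
CN = 11.40624 + 48.192 - 44 = 15.59824

15.59824


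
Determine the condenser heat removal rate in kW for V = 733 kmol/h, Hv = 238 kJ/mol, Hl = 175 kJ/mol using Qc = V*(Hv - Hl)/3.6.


Qc = 733 * (238 - 175) / 3.6 = 733 * 63 / 3.6 = 12830

12830 kW


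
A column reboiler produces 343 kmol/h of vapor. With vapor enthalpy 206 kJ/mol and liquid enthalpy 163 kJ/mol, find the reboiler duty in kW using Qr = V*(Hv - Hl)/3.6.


Qr = 343 * (206 - 163) / 3.6 = 343 * 43 / 3.6 = 4097

4097 kW


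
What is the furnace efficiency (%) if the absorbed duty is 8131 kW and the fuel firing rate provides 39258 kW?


Furnace efficiency = Q_absorbed / Q_fuel * 100
= 8131 / 39258 * 100 = 20.71

20.71 %


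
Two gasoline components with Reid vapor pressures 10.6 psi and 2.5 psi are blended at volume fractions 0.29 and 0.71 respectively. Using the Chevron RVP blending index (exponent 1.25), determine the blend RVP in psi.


Chevron index: RVP_blend = (sum xi*RVPi^1.25)^(1/1.25)
RVP^1.25 terms: 0.29 * 10.6^1.25 + 0.71 * 2.5^1.25 = 7.77859
RVP_blend = 7.77859^(1/1.25) = 5.161

5.161 psi


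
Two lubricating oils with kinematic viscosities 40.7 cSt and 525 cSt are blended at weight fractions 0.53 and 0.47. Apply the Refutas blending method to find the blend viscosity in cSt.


Refutas method: VBN_i = 14.534*ln(ln(visc_i + 0.8)) + 10.975, blended linearly by mass fraction; since VBN is linear in VBI_i = ln(ln(visc_i + 0.8)) and the fractions sum to 1, blend VBI directly: visc = exp(exp(VBI_blend)) - 0.8
VBI_1 = ln(ln(40.7 + 0.8)) = 1.31525
VBI_2 = ln(ln(525 + 0.8)) = 1.83497
VBI_blend = 0.53 * 1.31525 + 0.47 * 1.83497 = 1.55952
visc_blend = exp(exp(1.55952)) - 0.8 = 115.5

115.5 cSt


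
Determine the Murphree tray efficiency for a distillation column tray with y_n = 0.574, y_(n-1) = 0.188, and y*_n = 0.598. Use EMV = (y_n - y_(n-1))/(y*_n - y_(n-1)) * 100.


Murphree vapor efficiency: EMV = (y_n - y_(n-1)) / (y*_n - y_(n-1)) * 100
EMV = (0.574 - 0.188) / (0.598 - 0.188) * 100 = 0.386 / 0.41 * 100 = 94.15

94.15 %


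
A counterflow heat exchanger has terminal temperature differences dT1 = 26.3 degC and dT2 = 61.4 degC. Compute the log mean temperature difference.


LMTD = (dT1 - dT2) / ln(dT1/dT2)
= (26.3 - 61.4) / ln(26.3 / 61.4) = -35.1 / -0.847841 = 41.40

41.40 degC


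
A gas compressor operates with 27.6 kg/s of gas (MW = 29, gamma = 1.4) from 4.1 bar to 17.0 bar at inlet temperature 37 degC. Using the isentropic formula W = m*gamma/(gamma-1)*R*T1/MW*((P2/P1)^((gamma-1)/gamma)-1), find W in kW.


Isentropic work: W = m*(gamma/(gamma-1))*(R*T1/MW)*((P2/P1)^((gamma-1)/gamma) - 1)
T1 = 37 + 273.15 = 310.15 K
Pressure ratio = 17.0 / 4.1 = 4.14634
Exponent = (1.4 - 1)/1.4 = 0.285714
(P2/P1)^exp - 1 = 4.14634^0.285714 - 1 = 0.501328
W = 27.6 * 1.4 / 0.4 * 8.314 * 310.15 / 29 * 0.501328 = 4306

4306 kW


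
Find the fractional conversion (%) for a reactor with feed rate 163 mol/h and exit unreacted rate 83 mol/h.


X = (F_in - F_out) / F_in * 100
Moles reacted = 163 - 83 = 80
X = 80 / 163 * 100
= 0.4908 * 100
= 49.08 %

49.08 %


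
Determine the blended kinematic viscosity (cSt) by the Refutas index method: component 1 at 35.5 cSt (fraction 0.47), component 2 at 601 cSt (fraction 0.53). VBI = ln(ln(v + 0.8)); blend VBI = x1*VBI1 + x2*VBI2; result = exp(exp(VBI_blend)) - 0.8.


Refutas method: VBN_i = 14.534*ln(ln(visc_i + 0.8)) + 10.975, blended linearly by mass fraction; since VBN is linear in VBI_i = ln(ln(visc_i + 0.8)) and the fractions sum to 1, blend VBI directly: visc = exp(exp(VBI_blend)) - 0.8
VBI_1 = ln(ln(35.5 + 0.8)) = 1.27866
VBI_2 = ln(ln(601 + 0.8)) = 1.85629
VBI_blend = 0.47 * 1.27866 + 0.53 * 1.85629 = 1.5848
visc_blend = exp(exp(1.5848)) - 0.8 = 130.6

130.6 cSt


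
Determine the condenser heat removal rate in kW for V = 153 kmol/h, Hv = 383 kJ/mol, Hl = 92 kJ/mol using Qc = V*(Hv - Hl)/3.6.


Qc = 153 * (383 - 92) / 3.6 = 153 * 291 / 3.6 = 12370

12370 kW


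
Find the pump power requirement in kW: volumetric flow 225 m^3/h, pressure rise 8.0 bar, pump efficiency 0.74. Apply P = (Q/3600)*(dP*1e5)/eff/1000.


Q = 225 / 3600 = 0.0625 m^3/s
P = 0.0625 * (8.0 * 1e5) / 0.74 / 1000 = 67.57

67.57 kW


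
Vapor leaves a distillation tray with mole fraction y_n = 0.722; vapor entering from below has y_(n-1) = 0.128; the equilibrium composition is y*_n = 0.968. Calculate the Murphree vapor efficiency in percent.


Murphree vapor efficiency: EMV = (y_n - y_(n-1)) / (y*_n - y_(n-1)) * 100
EMV = (0.722 - 0.128) / (0.968 - 0.128) * 100 = 0.594 / 0.84 * 100 = 70.71

70.71 %


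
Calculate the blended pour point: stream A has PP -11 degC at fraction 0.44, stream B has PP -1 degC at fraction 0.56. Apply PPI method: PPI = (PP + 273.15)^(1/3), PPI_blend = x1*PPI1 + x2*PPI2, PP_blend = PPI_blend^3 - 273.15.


PPI_1 = (-11 + 273.15)^(1/3) = 6.400049
PPI_2 = (-1 + 273.15)^(1/3) = 6.480414
PPI_blend = 0.44 * 6.400049 + 0.56 * 6.480414 = 6.445053
PP_blend = 6.445053^3 - 273.15 = 267.7192 - 273.15 = -5.43

-5.43 degC


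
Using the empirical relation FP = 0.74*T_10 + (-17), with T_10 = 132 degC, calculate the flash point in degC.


FP = 0.74 * 132 + (-17) = 80.68

80.68 degC


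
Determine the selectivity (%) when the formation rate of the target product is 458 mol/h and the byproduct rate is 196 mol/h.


Selectivity = desired / (desired + undesired) * 100
Total products = 458 + 196 = 654 mol/h
S = 458 / 654 * 100
= 0.7003 * 100
= 70.03 %

70.03 %


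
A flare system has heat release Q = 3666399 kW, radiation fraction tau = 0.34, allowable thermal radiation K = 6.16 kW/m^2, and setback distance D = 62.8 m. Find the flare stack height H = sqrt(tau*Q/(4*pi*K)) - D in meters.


tau*Q/(4*pi*K) = 0.34 * 3666399 / (4 * pi * 6.16) = 16103.8
sqrt(16103.8) = 126.901
H = 126.901 - 62.8 = 64.10

64.10 m


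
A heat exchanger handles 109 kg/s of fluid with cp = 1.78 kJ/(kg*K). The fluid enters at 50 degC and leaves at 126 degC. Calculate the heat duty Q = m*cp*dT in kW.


Q = m_dot * cp * delta_T
delta_T = 126 - 50 = 76 K
Q = 109 * 1.78 * 76
= 194.02 * 76
= 14745.52 kW

14745.52 kW


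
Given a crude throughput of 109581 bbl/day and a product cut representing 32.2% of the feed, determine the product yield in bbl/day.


Crude throughput = 109581 bbl/day
Fraction yield = 32.2%
yield = throughput * fraction / 100
yield = 109581 * 32.2 / 100 = 35285.082

35285.082 bbl/day


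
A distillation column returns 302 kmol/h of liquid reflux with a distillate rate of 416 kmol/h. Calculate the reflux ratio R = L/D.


Reflux ratio definition: R = L / D (liquid returned / distillate withdrawn)
L = 302 kmol/h, D = 416 kmol/h
R = 302 / 416 = 0.7260

0.7260


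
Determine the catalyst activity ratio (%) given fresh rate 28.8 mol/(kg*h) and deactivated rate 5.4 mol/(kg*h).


Activity (%) = (rate_used / rate_fresh) * 100
rate_used = 5.4, rate_fresh = 28.8
= (5.4 / 28.8) * 100
= 0.1875 * 100 = 18.75

18.75 %


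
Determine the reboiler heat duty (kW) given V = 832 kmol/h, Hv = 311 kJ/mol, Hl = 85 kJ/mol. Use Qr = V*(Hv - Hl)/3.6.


Qr = 832 * (311 - 85) / 3.6 = 832 * 226 / 3.6 = 52230

52230 kW


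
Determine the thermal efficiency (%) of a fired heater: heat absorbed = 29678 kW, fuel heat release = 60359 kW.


Furnace efficiency = Q_absorbed / Q_fuel * 100
= 29678 / 60359 * 100 = 49.17

49.17 %


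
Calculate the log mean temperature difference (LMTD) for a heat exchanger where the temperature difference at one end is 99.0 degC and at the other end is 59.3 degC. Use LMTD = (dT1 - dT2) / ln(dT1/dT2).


LMTD = (dT1 - dT2) / ln(dT1/dT2)
= (99.0 - 59.3) / ln(99.0 / 59.3) = 39.7 / 0.512511 = 77.46

77.46 degC


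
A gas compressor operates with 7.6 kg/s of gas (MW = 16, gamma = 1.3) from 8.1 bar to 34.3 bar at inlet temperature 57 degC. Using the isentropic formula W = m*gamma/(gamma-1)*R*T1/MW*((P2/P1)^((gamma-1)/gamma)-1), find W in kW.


Isentropic work: W = m*(gamma/(gamma-1))*(R*T1/MW)*((P2/P1)^((gamma-1)/gamma) - 1)
T1 = 57 + 273.15 = 330.15 K
Pressure ratio = 34.3 / 8.1 = 4.23457
Exponent = (1.3 - 1)/1.3 = 0.230769
(P2/P1)^exp - 1 = 4.23457^0.230769 - 1 = 0.395238
W = 7.6 * 1.3 / 0.3 * 8.314 * 330.15 / 16 * 0.395238 = 2233

2233 kW


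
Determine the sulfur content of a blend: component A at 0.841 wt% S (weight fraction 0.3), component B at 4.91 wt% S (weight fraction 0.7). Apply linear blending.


Linear sulfur blending: S_blend = x1*S1 + x2*S2
Contribution 1: 0.3 * 0.841 = 0.2523 wt%
Contribution 2: 0.7 * 4.91 = 3.437 wt%
S_blend = 0.2523 + 3.437 = 3.6893

3.6893 wt%


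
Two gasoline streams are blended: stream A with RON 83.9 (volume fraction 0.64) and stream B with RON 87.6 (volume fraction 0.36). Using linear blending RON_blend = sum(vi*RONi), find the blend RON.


Linear blending: RON_blend = sum(vi * RONi)
Contribution 1: 0.64 * 83.9 = 53.696
Contribution 2: 0.36 * 87.6 = 31.536
RON_blend = 53.696 + 31.536 = 85.232

85.232


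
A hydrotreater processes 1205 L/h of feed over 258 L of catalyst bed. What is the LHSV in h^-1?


LHSV = volumetric feed rate / catalyst volume
= 1205 L/h / 258 L
= 4.671 h^-1

4.671 h^-1


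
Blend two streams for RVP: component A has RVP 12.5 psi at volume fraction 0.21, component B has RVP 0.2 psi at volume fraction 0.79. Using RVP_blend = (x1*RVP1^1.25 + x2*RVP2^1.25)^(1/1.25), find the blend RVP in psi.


Chevron index: RVP_blend = (sum xi*RVPi^1.25)^(1/1.25)
RVP^1.25 terms: 0.21 * 12.5^1.25 + 0.79 * 0.2^1.25 = 5.04145
RVP_blend = 5.04145^(1/1.25) = 3.648

3.648 psi


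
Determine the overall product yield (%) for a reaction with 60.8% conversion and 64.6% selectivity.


Overall yield = conversion (%) * selectivity (%) / 100
Conversion = 60.8%, Selectivity = 64.6%
Y = 60.8 * 64.6 / 100
= 39.2768 %

39.2768 %


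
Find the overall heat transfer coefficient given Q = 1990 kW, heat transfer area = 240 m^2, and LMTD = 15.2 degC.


From Q = U*A*LMTD, U = Q / (A * LMTD)
U = 1990 / (240 * 15.2) = 1990 / 3648 = 0.5455

0.5455 kW/(m^2*K)


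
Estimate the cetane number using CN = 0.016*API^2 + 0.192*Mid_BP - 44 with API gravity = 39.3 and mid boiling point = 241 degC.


CN = 0.016 * 39.3^2 + 0.192 * 241 - 44
CN = 24.71184 + 46.272 - 44 = 26.98384

26.98384


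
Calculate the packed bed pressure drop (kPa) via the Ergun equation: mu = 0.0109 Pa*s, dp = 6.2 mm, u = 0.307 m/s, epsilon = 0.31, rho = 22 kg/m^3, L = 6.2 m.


dp = 6.2 mm = 0.0062 m
Viscous term = 150*0.0109*0.307*(1-0.31)^2 / (0.0062^2*0.31^3) = 208682
Inertial term = 1.75*22*0.307^2*(1-0.31) / (0.0062*0.31^3) = 13555.3
dP/L = 208682 + 13555.3 = 222237 Pa/m
dP = 222237 * 6.2 / 1000 = 1378 kPa

1378 kPa


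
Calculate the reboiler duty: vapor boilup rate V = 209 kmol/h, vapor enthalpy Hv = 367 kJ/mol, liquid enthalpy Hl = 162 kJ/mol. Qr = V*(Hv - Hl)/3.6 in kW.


Qr = 209 * (367 - 162) / 3.6 = 209 * 205 / 3.6 = 11900

11900 kW


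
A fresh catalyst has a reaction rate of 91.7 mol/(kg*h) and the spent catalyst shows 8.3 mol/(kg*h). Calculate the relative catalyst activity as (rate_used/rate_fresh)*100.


Activity (%) = (rate_used / rate_fresh) * 100
rate_used = 8.3, rate_fresh = 91.7
= (8.3 / 91.7) * 100
= 0.09051 * 100 = 9.051

9.051 %


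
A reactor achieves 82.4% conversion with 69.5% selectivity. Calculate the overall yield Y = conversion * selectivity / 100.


Overall yield = conversion (%) * selectivity (%) / 100
Conversion = 82.4%, Selectivity = 69.5%
Y = 82.4 * 69.5 / 100
= 57.268 %

57.268 %


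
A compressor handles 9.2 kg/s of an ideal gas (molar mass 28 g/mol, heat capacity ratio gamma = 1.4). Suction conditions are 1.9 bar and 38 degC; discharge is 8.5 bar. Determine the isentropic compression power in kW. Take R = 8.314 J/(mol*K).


Isentropic work: W = m*(gamma/(gamma-1))*(R*T1/MW)*((P2/P1)^((gamma-1)/gamma) - 1)
T1 = 38 + 273.15 = 311.15 K
Pressure ratio = 8.5 / 1.9 = 4.47368
Exponent = (1.4 - 1)/1.4 = 0.285714
(P2/P1)^exp - 1 = 4.47368^0.285714 - 1 = 0.534278
W = 9.2 * 1.4 / 0.4 * 8.314 * 311.15 / 28 * 0.534278 = 1589

1589 kW


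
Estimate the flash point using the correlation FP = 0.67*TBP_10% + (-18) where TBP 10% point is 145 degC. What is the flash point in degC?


FP = 0.67 * 145 + (-18) = 79.15

79.15 degC


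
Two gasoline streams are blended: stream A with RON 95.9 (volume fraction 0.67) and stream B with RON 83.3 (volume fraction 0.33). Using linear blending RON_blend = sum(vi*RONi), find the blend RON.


Linear blending: RON_blend = sum(vi * RONi)
Contribution 1: 0.67 * 95.9 = 64.253
Contribution 2: 0.33 * 83.3 = 27.489
RON_blend = 64.253 + 27.489 = 91.742

91.742


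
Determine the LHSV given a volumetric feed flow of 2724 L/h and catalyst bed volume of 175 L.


LHSV = volumetric feed rate / catalyst volume
= 2724 L/h / 175 L
= 15.57 h^-1

15.57 h^-1


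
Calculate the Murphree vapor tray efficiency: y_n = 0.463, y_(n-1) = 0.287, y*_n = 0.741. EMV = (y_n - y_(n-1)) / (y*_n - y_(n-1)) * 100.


Murphree vapor efficiency: EMV = (y_n - y_(n-1)) / (y*_n - y_(n-1)) * 100
EMV = (0.463 - 0.287) / (0.741 - 0.287) * 100 = 0.176 / 0.454 * 100 = 38.77

38.77 %


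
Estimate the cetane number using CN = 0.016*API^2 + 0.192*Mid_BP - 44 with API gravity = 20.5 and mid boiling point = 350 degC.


CN = 0.016 * 20.5^2 + 0.192 * 350 - 44
CN = 6.724 + 67.2 - 44 = 29.924

29.924


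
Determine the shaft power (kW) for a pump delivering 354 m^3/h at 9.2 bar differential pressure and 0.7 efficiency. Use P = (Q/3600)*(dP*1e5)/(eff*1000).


Q = 354 / 3600 = 0.0983333 m^3/s
P = 0.0983333 * (9.2 * 1e5) / 0.7 / 1000 = 129.2

129.2 kW


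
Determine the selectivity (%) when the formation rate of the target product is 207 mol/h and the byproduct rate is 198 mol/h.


Selectivity = desired / (desired + undesired) * 100
Total products = 207 + 198 = 405 mol/h
S = 207 / 405 * 100
= 0.5111 * 100
= 51.11 %

51.11 %


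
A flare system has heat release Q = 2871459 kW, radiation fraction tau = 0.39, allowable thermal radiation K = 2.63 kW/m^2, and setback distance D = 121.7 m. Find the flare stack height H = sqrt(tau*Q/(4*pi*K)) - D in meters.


tau*Q/(4*pi*K) = 0.39 * 2871459 / (4 * pi * 2.63) = 33884.5
sqrt(33884.5) = 184.077
H = 184.077 - 121.7 = 62.38

62.38 m


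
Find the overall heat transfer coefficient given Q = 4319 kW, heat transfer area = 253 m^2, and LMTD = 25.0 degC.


From Q = U*A*LMTD, U = Q / (A * LMTD)
U = 4319 / (253 * 25.0) = 4319 / 6325 = 0.6828

0.6828 kW/(m^2*K)


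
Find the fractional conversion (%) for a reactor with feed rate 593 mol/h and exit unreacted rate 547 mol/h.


X = (F_in - F_out) / F_in * 100
Moles reacted = 593 - 547 = 46
X = 46 / 593 * 100
= 0.07757 * 100
= 7.757 %

7.757 %


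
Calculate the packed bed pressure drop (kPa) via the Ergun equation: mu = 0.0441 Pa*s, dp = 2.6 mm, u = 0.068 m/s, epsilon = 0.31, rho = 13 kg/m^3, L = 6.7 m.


dp = 2.6 mm = 0.0026 m
Viscous term = 150*0.0441*0.068*(1-0.31)^2 / (0.0026^2*0.31^3) = 1063420
Inertial term = 1.75*13*0.068^2*(1-0.31) / (0.0026*0.31^3) = 937.109
dP/L = 1063420 + 937.109 = 1064360 Pa/m
dP = 1064360 * 6.7 / 1000 = 7131 kPa

7131 kPa


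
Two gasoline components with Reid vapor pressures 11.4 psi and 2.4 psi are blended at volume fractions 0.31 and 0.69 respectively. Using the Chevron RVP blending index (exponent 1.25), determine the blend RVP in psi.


Chevron index: RVP_blend = (sum xi*RVPi^1.25)^(1/1.25)
RVP^1.25 terms: 0.31 * 11.4^1.25 + 0.69 * 2.4^1.25 = 8.55487
RVP_blend = 8.55487^(1/1.25) = 5.569

5.569 psi


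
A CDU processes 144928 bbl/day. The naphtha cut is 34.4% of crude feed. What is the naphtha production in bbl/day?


Crude throughput = 144928 bbl/day
Fraction yield = 34.4%
yield = throughput * fraction / 100
yield = 144928 * 34.4 / 100 = 49855.232

49855.232 bbl/day


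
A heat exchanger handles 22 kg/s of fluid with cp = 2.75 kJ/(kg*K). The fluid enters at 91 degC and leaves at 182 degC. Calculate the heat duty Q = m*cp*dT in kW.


Q = m_dot * cp * delta_T
delta_T = 182 - 91 = 91 K
Q = 22 * 2.75 * 91
= 60.5 * 91
= 5505.5 kW

5505.5 kW


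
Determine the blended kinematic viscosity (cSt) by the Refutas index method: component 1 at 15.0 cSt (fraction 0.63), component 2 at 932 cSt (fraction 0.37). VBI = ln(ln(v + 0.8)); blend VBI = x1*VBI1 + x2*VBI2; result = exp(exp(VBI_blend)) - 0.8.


Refutas method: VBN_i = 14.534*ln(ln(visc_i + 0.8)) + 10.975, blended linearly by mass fraction; since VBN is linear in VBI_i = ln(ln(visc_i + 0.8)) and the fractions sum to 1, blend VBI directly: visc = exp(exp(VBI_blend)) - 0.8
VBI_1 = ln(ln(15.0 + 0.8)) = 1.01523
VBI_2 = ln(ln(932 + 0.8)) = 1.92252
VBI_blend = 0.63 * 1.01523 + 0.37 * 1.92252 = 1.35093
visc_blend = exp(exp(1.35093)) - 0.8 = 46.71

46.71 cSt


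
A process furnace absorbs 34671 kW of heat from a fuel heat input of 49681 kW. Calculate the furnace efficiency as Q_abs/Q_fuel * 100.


Furnace efficiency = Q_absorbed / Q_fuel * 100
= 34671 / 49681 * 100 = 69.79

69.79 %


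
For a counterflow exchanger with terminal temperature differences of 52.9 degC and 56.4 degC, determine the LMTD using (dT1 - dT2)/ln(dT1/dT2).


LMTD = (dT1 - dT2) / ln(dT1/dT2)
= (52.9 - 56.4) / ln(52.9 / 56.4) = -3.5 / -0.0640658 = 54.63

54.63 degC


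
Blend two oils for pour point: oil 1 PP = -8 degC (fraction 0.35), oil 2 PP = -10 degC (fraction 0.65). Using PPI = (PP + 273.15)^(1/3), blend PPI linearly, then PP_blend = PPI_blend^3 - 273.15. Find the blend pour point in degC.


PPI_1 = (-8 + 273.15)^(1/3) = 6.42437
PPI_2 = (-10 + 273.15)^(1/3) = 6.408176
PPI_blend = 0.35 * 6.42437 + 0.65 * 6.408176 = 6.413844
PP_blend = 6.413844^3 - 273.15 = 263.8488 - 273.15 = -9.3

-9.3 degC


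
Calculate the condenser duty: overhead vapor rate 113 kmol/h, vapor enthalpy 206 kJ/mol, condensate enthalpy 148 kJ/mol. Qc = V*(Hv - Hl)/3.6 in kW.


Qc = 113 * (206 - 148) / 3.6 = 113 * 58 / 3.6 = 1821

1821 kW


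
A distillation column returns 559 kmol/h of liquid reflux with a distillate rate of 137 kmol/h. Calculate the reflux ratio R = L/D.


Reflux ratio definition: R = L / D (liquid returned / distillate withdrawn)
L = 559 kmol/h, D = 137 kmol/h
R = 559 / 137 = 4.080

4.080


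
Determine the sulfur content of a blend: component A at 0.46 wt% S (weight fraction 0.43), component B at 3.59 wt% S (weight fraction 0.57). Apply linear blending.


Linear sulfur blending: S_blend = x1*S1 + x2*S2
Contribution 1: 0.43 * 0.46 = 0.1978 wt%
Contribution 2: 0.57 * 3.59 = 2.0463 wt%
S_blend = 0.1978 + 2.0463 = 2.2441

2.2441 wt%


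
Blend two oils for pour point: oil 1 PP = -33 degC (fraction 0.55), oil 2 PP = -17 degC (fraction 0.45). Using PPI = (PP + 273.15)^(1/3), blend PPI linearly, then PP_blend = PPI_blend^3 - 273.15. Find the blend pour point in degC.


PPI_1 = (-33 + 273.15)^(1/3) = 6.215759
PPI_2 = (-17 + 273.15)^(1/3) = 6.350844
PPI_blend = 0.55 * 6.215759 + 0.45 * 6.350844 = 6.276547
PP_blend = 6.276547^3 - 273.15 = 247.2648 - 273.15 = -25.89

-25.89 degC


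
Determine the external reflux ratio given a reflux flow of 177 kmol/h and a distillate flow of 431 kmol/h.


Reflux ratio definition: R = L / D (liquid returned / distillate withdrawn)
L = 177 kmol/h, D = 431 kmol/h
R = 177 / 431 = 0.4107

0.4107


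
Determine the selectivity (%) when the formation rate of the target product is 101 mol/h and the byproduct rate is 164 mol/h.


Selectivity = desired / (desired + undesired) * 100
Total products = 101 + 164 = 265 mol/h
S = 101 / 265 * 100
= 0.3811 * 100
= 38.11 %

38.11 %


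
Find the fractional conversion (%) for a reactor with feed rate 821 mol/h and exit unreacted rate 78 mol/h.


X = (F_in - F_out) / F_in * 100
Moles reacted = 821 - 78 = 743
X = 743 / 821 * 100
= 0.9050 * 100
= 90.50 %

90.50 %


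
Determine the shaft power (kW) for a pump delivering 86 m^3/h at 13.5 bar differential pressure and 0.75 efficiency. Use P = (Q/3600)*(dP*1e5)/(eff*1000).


Q = 86 / 3600 = 0.0238889 m^3/s
P = 0.0238889 * (13.5 * 1e5) / 0.75 / 1000 = 43.00

43.00 kW


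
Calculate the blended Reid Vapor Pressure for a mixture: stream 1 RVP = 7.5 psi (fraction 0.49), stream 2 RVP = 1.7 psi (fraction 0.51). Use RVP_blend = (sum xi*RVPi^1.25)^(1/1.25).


Chevron index: RVP_blend = (sum xi*RVPi^1.25)^(1/1.25)
RVP^1.25 terms: 0.49 * 7.5^1.25 + 0.51 * 1.7^1.25 = 7.07166
RVP_blend = 7.07166^(1/1.25) = 4.782

4.782 psi


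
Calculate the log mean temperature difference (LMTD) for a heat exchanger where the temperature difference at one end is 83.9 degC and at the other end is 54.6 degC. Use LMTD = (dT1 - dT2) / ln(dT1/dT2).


LMTD = (dT1 - dT2) / ln(dT1/dT2)
= (83.9 - 54.6) / ln(83.9 / 54.6) = 29.3 / 0.429592 = 68.20

68.20 degC


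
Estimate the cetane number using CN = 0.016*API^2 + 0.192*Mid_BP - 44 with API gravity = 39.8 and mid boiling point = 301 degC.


CN = 0.016 * 39.8^2 + 0.192 * 301 - 44
CN = 25.34464 + 57.792 - 44 = 39.13664

39.13664


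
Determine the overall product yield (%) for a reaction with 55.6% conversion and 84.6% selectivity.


Overall yield = conversion (%) * selectivity (%) / 100
Conversion = 55.6%, Selectivity = 84.6%
Y = 55.6 * 84.6 / 100
= 47.0376 %

47.0376 %


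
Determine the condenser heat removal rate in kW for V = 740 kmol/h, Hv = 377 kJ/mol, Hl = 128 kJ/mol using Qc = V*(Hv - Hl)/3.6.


Qc = 740 * (377 - 128) / 3.6 = 740 * 249 / 3.6 = 51180

51180 kW


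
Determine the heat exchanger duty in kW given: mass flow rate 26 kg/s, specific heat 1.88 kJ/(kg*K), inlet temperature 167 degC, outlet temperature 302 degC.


Q = m_dot * cp * delta_T
delta_T = 302 - 167 = 135 K
Q = 26 * 1.88 * 135
= 48.88 * 135
= 6598.8 kW

6598.8 kW


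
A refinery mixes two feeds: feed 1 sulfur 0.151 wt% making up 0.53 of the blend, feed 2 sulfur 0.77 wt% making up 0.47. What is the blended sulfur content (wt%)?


Linear sulfur blending: S_blend = x1*S1 + x2*S2
Contribution 1: 0.53 * 0.151 = 0.08003 wt%
Contribution 2: 0.47 * 0.77 = 0.3619 wt%
S_blend = 0.08003 + 0.3619 = 0.44193

0.44193 wt%


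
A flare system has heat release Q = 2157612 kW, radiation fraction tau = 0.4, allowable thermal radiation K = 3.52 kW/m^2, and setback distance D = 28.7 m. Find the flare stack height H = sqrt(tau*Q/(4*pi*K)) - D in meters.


tau*Q/(4*pi*K) = 0.4 * 2157612 / (4 * pi * 3.52) = 19511.1
sqrt(19511.1) = 139.682
H = 139.682 - 28.7 = 111.0

111.0 m


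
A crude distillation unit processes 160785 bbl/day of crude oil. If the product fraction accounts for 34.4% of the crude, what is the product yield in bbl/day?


Crude throughput = 160785 bbl/day
Fraction yield = 34.4%
yield = throughput * fraction / 100
yield = 160785 * 34.4 / 100 = 55310.04

55310.04 bbl/day


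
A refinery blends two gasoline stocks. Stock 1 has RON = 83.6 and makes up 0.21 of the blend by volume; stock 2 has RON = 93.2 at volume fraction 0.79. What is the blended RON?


Linear blending: RON_blend = sum(vi * RONi)
Contribution 1: 0.21 * 83.6 = 17.556
Contribution 2: 0.79 * 93.2 = 73.628
RON_blend = 17.556 + 73.628 = 91.184

91.184


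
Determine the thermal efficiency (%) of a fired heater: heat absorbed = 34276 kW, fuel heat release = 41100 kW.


Furnace efficiency = Q_absorbed / Q_fuel * 100
= 34276 / 41100 * 100 = 83.40

83.40 %


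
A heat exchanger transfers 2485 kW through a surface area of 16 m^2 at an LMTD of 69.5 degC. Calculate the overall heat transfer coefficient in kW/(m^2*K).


From Q = U*A*LMTD, U = Q / (A * LMTD)
U = 2485 / (16 * 69.5) = 2485 / 1112 = 2.235

2.235 kW/(m^2*K)


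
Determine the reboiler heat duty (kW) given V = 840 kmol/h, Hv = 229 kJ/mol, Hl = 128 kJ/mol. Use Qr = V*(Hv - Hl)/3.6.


Qr = 840 * (229 - 128) / 3.6 = 840 * 101 / 3.6 = 23570

23570 kW


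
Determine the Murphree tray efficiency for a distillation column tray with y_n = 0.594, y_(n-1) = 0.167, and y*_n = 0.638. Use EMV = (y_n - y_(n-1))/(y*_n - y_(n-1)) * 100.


Murphree vapor efficiency: EMV = (y_n - y_(n-1)) / (y*_n - y_(n-1)) * 100
EMV = (0.594 - 0.167) / (0.638 - 0.167) * 100 = 0.427 / 0.471 * 100 = 90.66

90.66 %


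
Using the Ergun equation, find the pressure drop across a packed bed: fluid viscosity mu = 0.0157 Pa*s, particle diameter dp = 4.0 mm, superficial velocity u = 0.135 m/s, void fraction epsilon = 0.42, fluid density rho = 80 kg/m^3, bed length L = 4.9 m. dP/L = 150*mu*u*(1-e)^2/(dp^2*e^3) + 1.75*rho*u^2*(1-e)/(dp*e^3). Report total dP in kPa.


dp = 4.0 mm = 0.004 m
Viscous term = 150*0.0157*0.135*(1-0.42)^2 / (0.004^2*0.42^3) = 90222.1
Inertial term = 1.75*80*0.135^2*(1-0.42) / (0.004*0.42^3) = 4993.62
dP/L = 90222.1 + 4993.62 = 95215.7 Pa/m
dP = 95215.7 * 4.9 / 1000 = 466.6 kPa

466.6 kPa


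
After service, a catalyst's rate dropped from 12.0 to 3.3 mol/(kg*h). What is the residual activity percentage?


Activity (%) = (rate_used / rate_fresh) * 100
rate_used = 3.3, rate_fresh = 12.0
= (3.3 / 12.0) * 100
= 0.2750 * 100 = 27.50

27.50 %
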